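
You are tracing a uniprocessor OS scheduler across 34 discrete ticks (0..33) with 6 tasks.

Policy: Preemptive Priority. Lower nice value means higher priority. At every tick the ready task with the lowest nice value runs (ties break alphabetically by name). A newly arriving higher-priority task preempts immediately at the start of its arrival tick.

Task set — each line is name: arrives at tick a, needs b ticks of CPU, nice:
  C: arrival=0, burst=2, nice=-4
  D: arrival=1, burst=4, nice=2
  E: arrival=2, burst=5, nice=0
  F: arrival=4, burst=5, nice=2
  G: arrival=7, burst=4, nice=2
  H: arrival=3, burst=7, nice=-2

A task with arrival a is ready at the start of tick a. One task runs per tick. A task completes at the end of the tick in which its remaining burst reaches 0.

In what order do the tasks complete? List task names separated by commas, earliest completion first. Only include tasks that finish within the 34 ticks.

t=0: ready={C} → run C
t=1: ready={C,D} → run C
t=2: ready={D,E} → run E
t=3: ready={D,E,H} → run H
t=4: ready={D,E,F,H} → run H
t=5: ready={D,E,F,H} → run H
t=6: ready={D,E,F,H} → run H
t=7: ready={D,E,F,G,H} → run H
t=8: ready={D,E,F,G,H} → run H
t=9: ready={D,E,F,G,H} → run H
t=10: ready={D,E,F,G} → run E
t=11: ready={D,E,F,G} → run E
t=12: ready={D,E,F,G} → run E
t=13: ready={D,E,F,G} → run E
t=14: ready={D,F,G} → run D
t=15: ready={D,F,G} → run D
t=16: ready={D,F,G} → run D
t=17: ready={D,F,G} → run D
t=18: ready={F,G} → run F
t=19: ready={F,G} → run F
t=20: ready={F,G} → run F
t=21: ready={F,G} → run F
t=22: ready={F,G} → run F
t=23: ready={G} → run G
t=24: ready={G} → run G
t=25: ready={G} → run G
t=26: ready={G} → run G
t=27: (idle)
t=28: (idle)
t=29: (idle)
t=30: (idle)
t=31: (idle)
t=32: (idle)
t=33: (idle)

completion order = C, H, E, D, F, G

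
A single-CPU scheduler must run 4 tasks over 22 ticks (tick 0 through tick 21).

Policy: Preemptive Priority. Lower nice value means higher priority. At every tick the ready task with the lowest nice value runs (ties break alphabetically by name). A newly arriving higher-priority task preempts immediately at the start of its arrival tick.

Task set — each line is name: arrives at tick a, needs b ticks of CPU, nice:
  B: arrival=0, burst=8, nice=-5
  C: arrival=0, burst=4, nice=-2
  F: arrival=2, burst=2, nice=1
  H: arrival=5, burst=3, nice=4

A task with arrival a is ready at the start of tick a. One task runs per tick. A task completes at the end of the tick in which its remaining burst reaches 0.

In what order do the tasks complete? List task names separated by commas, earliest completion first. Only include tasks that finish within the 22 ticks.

completion order = B, C, F, H

t=0: ready={B,C} → run B
t=1: ready={B,C} → run B
t=2: ready={B,C,F} → run B
t=3: ready={B,C,F} → run B
t=4: ready={B,C,F} → run B
t=5: ready={B,C,F,H} → run B
t=6: ready={B,C,F,H} → run B
t=7: ready={B,C,F,H} → run B
t=8: ready={C,F,H} → run C
t=9: ready={C,F,H} → run C
t=10: ready={C,F,H} → run C
t=11: ready={C,F,H} → run C
t=12: ready={F,H} → run F
t=13: ready={F,H} → run F
t=14: ready={H} → run H
t=15: ready={H} → run H
t=16: ready={H} → run H
t=17: (idle)
t=18: (idle)
t=19: (idle)
t=20: (idle)
t=21: (idle)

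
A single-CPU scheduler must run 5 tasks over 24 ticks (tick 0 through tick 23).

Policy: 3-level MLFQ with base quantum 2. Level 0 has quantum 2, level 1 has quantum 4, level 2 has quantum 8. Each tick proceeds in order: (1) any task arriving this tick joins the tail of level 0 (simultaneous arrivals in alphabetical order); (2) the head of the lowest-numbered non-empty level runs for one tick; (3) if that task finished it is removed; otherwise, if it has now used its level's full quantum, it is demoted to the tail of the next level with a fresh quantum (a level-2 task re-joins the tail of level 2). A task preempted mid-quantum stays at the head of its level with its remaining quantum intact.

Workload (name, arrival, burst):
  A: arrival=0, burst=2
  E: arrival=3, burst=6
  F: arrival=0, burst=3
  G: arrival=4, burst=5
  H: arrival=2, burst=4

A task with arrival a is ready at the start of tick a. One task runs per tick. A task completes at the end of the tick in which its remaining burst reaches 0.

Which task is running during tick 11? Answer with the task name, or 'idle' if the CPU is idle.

running at tick 11 = H

t=0: L0/L1/L2 = AF/-/- → run A
t=1: L0/L1/L2 = AF/-/- → run A
t=2: L0/L1/L2 = FH/-/- → run F
t=3: L0/L1/L2 = FHE/-/- → run F
t=4: L0/L1/L2 = HEG/F/- → run H
t=5: L0/L1/L2 = HEG/F/- → run H
t=6: L0/L1/L2 = EG/FH/- → run E
t=7: L0/L1/L2 = EG/FH/- → run E
t=8: L0/L1/L2 = G/FHE/- → run G
t=9: L0/L1/L2 = G/FHE/- → run G
t=10: L0/L1/L2 = -/FHEG/- → run F
t=11: L0/L1/L2 = -/HEG/- → run H
t=12: L0/L1/L2 = -/HEG/- → run H
t=13: L0/L1/L2 = -/EG/- → run E
t=14: L0/L1/L2 = -/EG/- → run E
t=15: L0/L1/L2 = -/EG/- → run E
t=16: L0/L1/L2 = -/EG/- → run E
t=17: L0/L1/L2 = -/G/- → run G
t=18: L0/L1/L2 = -/G/- → run G
t=19: L0/L1/L2 = -/G/- → run G
t=20: (idle)
t=21: (idle)
t=22: (idle)
t=23: (idle)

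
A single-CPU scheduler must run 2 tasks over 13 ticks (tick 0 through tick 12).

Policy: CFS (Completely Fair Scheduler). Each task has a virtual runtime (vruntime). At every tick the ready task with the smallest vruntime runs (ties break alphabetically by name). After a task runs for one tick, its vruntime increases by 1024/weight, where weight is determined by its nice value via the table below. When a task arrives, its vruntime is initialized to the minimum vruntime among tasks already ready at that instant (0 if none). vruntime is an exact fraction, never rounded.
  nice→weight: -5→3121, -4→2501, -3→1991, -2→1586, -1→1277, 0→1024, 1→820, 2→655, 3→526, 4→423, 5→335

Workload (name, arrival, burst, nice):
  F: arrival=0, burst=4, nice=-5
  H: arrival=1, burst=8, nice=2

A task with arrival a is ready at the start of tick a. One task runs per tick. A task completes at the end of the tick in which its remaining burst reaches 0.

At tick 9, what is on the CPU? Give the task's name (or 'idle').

t=0: vr[F=0] → run F
t=1: vr[F=1024/3121 H=1024/3121] → run F
t=2: vr[F=2048/3121 H=1024/3121] → run H
t=3: vr[F=2048/3121 H=3866624/2044255] → run F
t=4: vr[F=3072/3121 H=3866624/2044255] → run F
t=5: vr[H=3866624/2044255] → run H
t=6: vr[H=7062528/2044255] → run H
t=7: vr[H=10258432/2044255] → run H
t=8: vr[H=13454336/2044255] → run H
t=9: vr[H=3330048/408851] → run H
t=10: vr[H=19846144/2044255] → run H
t=11: vr[H=23042048/2044255] → run H
t=12: (idle)

running at tick 9 = H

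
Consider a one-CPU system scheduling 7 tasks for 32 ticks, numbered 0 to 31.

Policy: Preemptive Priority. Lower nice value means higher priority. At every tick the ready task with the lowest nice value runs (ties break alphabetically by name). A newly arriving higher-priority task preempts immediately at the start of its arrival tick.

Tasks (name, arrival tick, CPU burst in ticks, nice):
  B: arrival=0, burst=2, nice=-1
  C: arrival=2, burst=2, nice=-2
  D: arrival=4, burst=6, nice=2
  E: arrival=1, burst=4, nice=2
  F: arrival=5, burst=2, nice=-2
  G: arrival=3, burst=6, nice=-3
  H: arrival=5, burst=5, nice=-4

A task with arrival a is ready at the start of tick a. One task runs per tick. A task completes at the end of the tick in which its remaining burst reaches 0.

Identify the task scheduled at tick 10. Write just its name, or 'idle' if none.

t=0: ready={B} → run B
t=1: ready={B,E} → run B
t=2: ready={C,E} → run C
t=3: ready={C,E,G} → run G
t=4: ready={C,D,E,G} → run G
t=5: ready={C,D,E,F,G,H} → run H
t=6: ready={C,D,E,F,G,H} → run H
t=7: ready={C,D,E,F,G,H} → run H
t=8: ready={C,D,E,F,G,H} → run H
t=9: ready={C,D,E,F,G,H} → run H
t=10: ready={C,D,E,F,G} → run G
t=11: ready={C,D,E,F,G} → run G
t=12: ready={C,D,E,F,G} → run G
t=13: ready={C,D,E,F,G} → run G
t=14: ready={C,D,E,F} → run C
t=15: ready={D,E,F} → run F
t=16: ready={D,E,F} → run F
t=17: ready={D,E} → run D
t=18: ready={D,E} → run D
t=19: ready={D,E} → run D
t=20: ready={D,E} → run D
t=21: ready={D,E} → run D
t=22: ready={D,E} → run D
t=23: ready={E} → run E
t=24: ready={E} → run E
t=25: ready={E} → run E
t=26: ready={E} → run E
t=27: (idle)
t=28: (idle)
t=29: (idle)
t=30: (idle)
t=31: (idle)

running at tick 10 = G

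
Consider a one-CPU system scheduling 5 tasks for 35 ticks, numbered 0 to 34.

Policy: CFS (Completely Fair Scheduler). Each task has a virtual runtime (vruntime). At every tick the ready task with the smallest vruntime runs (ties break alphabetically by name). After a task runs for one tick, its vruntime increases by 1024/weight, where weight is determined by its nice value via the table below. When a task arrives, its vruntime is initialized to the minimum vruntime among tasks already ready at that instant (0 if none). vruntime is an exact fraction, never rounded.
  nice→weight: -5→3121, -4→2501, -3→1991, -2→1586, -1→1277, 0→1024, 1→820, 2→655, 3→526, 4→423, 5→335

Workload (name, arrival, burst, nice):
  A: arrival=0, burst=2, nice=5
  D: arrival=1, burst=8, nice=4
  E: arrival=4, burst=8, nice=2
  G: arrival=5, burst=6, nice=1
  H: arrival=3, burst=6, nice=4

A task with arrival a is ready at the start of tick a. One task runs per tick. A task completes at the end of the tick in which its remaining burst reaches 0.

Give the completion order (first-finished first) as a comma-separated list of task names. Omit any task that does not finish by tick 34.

completion order = A, G, E, H, D

t=0: vr[A=0] → run A
t=1: vr[A=1024/335 D=1024/335] → run A
t=2: vr[D=1024/335] → run D
t=3: vr[D=776192/141705 H=776192/141705] → run D
t=4: vr[D=1119232/141705 E=776192/141705 H=776192/141705] → run E
t=5: vr[D=1119232/141705 E=130702336/18563355 G=776192/141705 H=776192/141705] → run G
t=6: vr[D=1119232/141705 E=130702336/18563355 G=39079168/5809905 H=776192/141705] → run H
t=7: vr[D=1119232/141705 E=130702336/18563355 G=39079168/5809905 H=1119232/141705] → run G
t=8: vr[D=1119232/141705 E=130702336/18563355 G=46334464/5809905 H=1119232/141705] → run E
t=9: vr[D=1119232/141705 E=31944704/3712671 G=46334464/5809905 H=1119232/141705] → run D
t=10: vr[D=487424/47235 E=31944704/3712671 G=46334464/5809905 H=1119232/141705] → run H
t=11: vr[D=487424/47235 E=31944704/3712671 G=46334464/5809905 H=487424/47235] → run G
t=12: vr[D=487424/47235 E=31944704/3712671 G=10717952/1161981 H=487424/47235] → run E
t=13: vr[D=487424/47235 E=188744704/18563355 G=10717952/1161981 H=487424/47235] → run G
t=14: vr[D=487424/47235 E=188744704/18563355 G=60845056/5809905 H=487424/47235] → run E
t=15: vr[D=487424/47235 E=217765888/18563355 G=60845056/5809905 H=487424/47235] → run D
t=16: vr[D=1805312/141705 E=217765888/18563355 G=60845056/5809905 H=487424/47235] → run H
t=17: vr[D=1805312/141705 E=217765888/18563355 G=60845056/5809905 H=1805312/141705] → run G
t=18: vr[D=1805312/141705 E=217765888/18563355 G=68100352/5809905 H=1805312/141705] → run G
t=19: vr[D=1805312/141705 E=217765888/18563355 H=1805312/141705] → run E
t=20: vr[D=1805312/141705 E=246787072/18563355 H=1805312/141705] → run D
t=21: vr[D=2148352/141705 E=246787072/18563355 H=1805312/141705] → run H
t=22: vr[D=2148352/141705 E=246787072/18563355 H=2148352/141705] → run E
t=23: vr[D=2148352/141705 E=275808256/18563355 H=2148352/141705] → run E
t=24: vr[D=2148352/141705 E=60965888/3712671 H=2148352/141705] → run D
t=25: vr[D=830464/47235 E=60965888/3712671 H=2148352/141705] → run H
t=26: vr[D=830464/47235 E=60965888/3712671 H=830464/47235] → run E
t=27: vr[D=830464/47235 H=830464/47235] → run D
t=28: vr[D=2834432/141705 H=830464/47235] → run H
t=29: vr[D=2834432/141705] → run D
t=30: (idle)
t=31: (idle)
t=32: (idle)
t=33: (idle)
t=34: (idle)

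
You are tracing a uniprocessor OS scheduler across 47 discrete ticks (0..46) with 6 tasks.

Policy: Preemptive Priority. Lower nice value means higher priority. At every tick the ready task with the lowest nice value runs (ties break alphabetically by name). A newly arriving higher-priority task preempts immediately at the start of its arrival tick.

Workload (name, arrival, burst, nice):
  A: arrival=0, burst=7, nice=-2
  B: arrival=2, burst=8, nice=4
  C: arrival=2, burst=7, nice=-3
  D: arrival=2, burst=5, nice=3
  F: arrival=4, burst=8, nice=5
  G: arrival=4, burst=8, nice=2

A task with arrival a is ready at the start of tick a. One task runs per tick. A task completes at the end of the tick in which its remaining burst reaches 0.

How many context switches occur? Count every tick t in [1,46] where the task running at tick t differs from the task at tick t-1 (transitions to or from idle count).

context switches = 7

t=0: ready={A} → run A
t=1: ready={A} → run A
t=2: ready={A,B,C,D} → run C
t=3: ready={A,B,C,D} → run C
t=4: ready={A,B,C,D,F,G} → run C
t=5: ready={A,B,C,D,F,G} → run C
t=6: ready={A,B,C,D,F,G} → run C
t=7: ready={A,B,C,D,F,G} → run C
t=8: ready={A,B,C,D,F,G} → run C
t=9: ready={A,B,D,F,G} → run A
t=10: ready={A,B,D,F,G} → run A
t=11: ready={A,B,D,F,G} → run A
t=12: ready={A,B,D,F,G} → run A
t=13: ready={A,B,D,F,G} → run A
t=14: ready={B,D,F,G} → run G
t=15: ready={B,D,F,G} → run G
t=16: ready={B,D,F,G} → run G
t=17: ready={B,D,F,G} → run G
t=18: ready={B,D,F,G} → run G
t=19: ready={B,D,F,G} → run G
t=20: ready={B,D,F,G} → run G
t=21: ready={B,D,F,G} → run G
t=22: ready={B,D,F} → run D
t=23: ready={B,D,F} → run D
t=24: ready={B,D,F} → run D
t=25: ready={B,D,F} → run D
t=26: ready={B,D,F} → run D
t=27: ready={B,F} → run B
t=28: ready={B,F} → run B
t=29: ready={B,F} → run B
t=30: ready={B,F} → run B
t=31: ready={B,F} → run B
t=32: ready={B,F} → run B
t=33: ready={B,F} → run B
t=34: ready={B,F} → run B
t=35: ready={F} → run F
t=36: ready={F} → run F
t=37: ready={F} → run F
t=38: ready={F} → run F
t=39: ready={F} → run F
t=40: ready={F} → run F
t=41: ready={F} → run F
t=42: ready={F} → run F
t=43: (idle)
t=44: (idle)
t=45: (idle)
t=46: (idle)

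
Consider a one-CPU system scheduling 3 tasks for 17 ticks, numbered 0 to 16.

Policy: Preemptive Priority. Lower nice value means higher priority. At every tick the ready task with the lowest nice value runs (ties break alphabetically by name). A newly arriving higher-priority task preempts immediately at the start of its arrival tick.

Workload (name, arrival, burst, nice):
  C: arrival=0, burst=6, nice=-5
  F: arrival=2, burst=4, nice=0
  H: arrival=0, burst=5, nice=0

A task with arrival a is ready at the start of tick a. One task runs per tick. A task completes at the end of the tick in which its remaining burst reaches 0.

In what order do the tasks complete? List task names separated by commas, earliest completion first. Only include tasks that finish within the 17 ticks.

completion order = C, F, H

t=0: ready={C,H} → run C
t=1: ready={C,H} → run C
t=2: ready={C,F,H} → run C
t=3: ready={C,F,H} → run C
t=4: ready={C,F,H} → run C
t=5: ready={C,F,H} → run C
t=6: ready={F,H} → run F
t=7: ready={F,H} → run F
t=8: ready={F,H} → run F
t=9: ready={F,H} → run F
t=10: ready={H} → run H
t=11: ready={H} → run H
t=12: ready={H} → run H
t=13: ready={H} → run H
t=14: ready={H} → run H
t=15: (idle)
t=16: (idle)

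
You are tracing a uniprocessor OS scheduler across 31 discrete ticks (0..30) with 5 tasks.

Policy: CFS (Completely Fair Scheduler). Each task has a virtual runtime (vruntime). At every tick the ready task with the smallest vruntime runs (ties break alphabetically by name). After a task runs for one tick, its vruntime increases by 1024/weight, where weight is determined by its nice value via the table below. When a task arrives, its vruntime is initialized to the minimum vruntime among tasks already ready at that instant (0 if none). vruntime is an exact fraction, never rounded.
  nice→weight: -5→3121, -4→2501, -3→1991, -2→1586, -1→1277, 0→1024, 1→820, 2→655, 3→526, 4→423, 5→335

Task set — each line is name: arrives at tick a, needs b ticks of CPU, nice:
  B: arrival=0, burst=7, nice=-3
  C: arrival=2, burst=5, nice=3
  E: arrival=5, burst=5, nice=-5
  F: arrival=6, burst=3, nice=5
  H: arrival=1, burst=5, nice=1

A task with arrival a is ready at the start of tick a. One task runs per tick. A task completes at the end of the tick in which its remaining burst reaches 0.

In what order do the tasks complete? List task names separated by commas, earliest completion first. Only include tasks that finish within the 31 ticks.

completion order = E, B, H, F, C

t=0: vr[B=0] → run B
t=1: vr[B=1024/1991 H=1024/1991] → run B
t=2: vr[B=2048/1991 C=1024/1991 H=1024/1991] → run C
t=3: vr[B=2048/1991 C=1288704/523633 H=1024/1991] → run H
t=4: vr[B=2048/1991 C=1288704/523633 H=719616/408155] → run B
t=5: vr[B=3072/1991 C=1288704/523633 E=3072/1991 H=719616/408155] → run B
t=6: vr[B=4096/1991 C=1288704/523633 E=3072/1991 F=3072/1991 H=719616/408155] → run E
t=7: vr[B=4096/1991 C=1288704/523633 E=11626496/6213911 F=3072/1991 H=719616/408155] → run F
t=8: vr[B=4096/1991 C=1288704/523633 E=11626496/6213911 F=3067904/666985 H=719616/408155] → run H
t=9: vr[B=4096/1991 C=1288704/523633 E=11626496/6213911 F=3067904/666985 H=1229312/408155] → run E
t=10: vr[B=4096/1991 C=1288704/523633 E=13665280/6213911 F=3067904/666985 H=1229312/408155] → run B
t=11: vr[B=5120/1991 C=1288704/523633 E=13665280/6213911 F=3067904/666985 H=1229312/408155] → run E
t=12: vr[B=5120/1991 C=1288704/523633 E=15704064/6213911 F=3067904/666985 H=1229312/408155] → run C
t=13: vr[B=5120/1991 C=2308096/523633 E=15704064/6213911 F=3067904/666985 H=1229312/408155] → run E
t=14: vr[B=5120/1991 C=2308096/523633 E=17742848/6213911 F=3067904/666985 H=1229312/408155] → run B
t=15: vr[B=6144/1991 C=2308096/523633 E=17742848/6213911 F=3067904/666985 H=1229312/408155] → run E
t=16: vr[B=6144/1991 C=2308096/523633 F=3067904/666985 H=1229312/408155] → run H
t=17: vr[B=6144/1991 C=2308096/523633 F=3067904/666985 H=1739008/408155] → run B
t=18: vr[C=2308096/523633 F=3067904/666985 H=1739008/408155] → run H
t=19: vr[C=2308096/523633 F=3067904/666985 H=2248704/408155] → run C
t=20: vr[C=3327488/523633 F=3067904/666985 H=2248704/408155] → run F
t=21: vr[C=3327488/523633 F=5106688/666985 H=2248704/408155] → run H
t=22: vr[C=3327488/523633 F=5106688/666985] → run C
t=23: vr[C=4346880/523633 F=5106688/666985] → run F
t=24: vr[C=4346880/523633] → run C
t=25: (idle)
t=26: (idle)
t=27: (idle)
t=28: (idle)
t=29: (idle)
t=30: (idle)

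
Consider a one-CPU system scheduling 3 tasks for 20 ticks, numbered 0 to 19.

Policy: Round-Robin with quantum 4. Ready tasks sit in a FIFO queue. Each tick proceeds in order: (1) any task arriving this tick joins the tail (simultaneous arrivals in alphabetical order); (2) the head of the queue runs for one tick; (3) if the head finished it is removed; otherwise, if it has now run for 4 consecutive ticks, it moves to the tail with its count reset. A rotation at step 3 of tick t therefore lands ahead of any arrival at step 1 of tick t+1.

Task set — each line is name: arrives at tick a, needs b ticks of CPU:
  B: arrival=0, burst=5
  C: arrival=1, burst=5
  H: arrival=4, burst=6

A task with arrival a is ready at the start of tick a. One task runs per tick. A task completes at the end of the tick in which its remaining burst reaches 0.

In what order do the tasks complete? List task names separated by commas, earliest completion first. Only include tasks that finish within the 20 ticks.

completion order = B, C, H

t=0: queue=[B] q_used=0 → run B
t=1: queue=[B,C] q_used=1 → run B
t=2: queue=[B,C] q_used=2 → run B
t=3: queue=[B,C] q_used=3 → run B
t=4: queue=[C,B,H] q_used=0 → run C
t=5: queue=[C,B,H] q_used=1 → run C
t=6: queue=[C,B,H] q_used=2 → run C
t=7: queue=[C,B,H] q_used=3 → run C
t=8: queue=[B,H,C] q_used=0 → run B
t=9: queue=[H,C] q_used=0 → run H
t=10: queue=[H,C] q_used=1 → run H
t=11: queue=[H,C] q_used=2 → run H
t=12: queue=[H,C] q_used=3 → run H
t=13: queue=[C,H] q_used=0 → run C
t=14: queue=[H] q_used=0 → run H
t=15: queue=[H] q_used=1 → run H
t=16: (idle)
t=17: (idle)
t=18: (idle)
t=19: (idle)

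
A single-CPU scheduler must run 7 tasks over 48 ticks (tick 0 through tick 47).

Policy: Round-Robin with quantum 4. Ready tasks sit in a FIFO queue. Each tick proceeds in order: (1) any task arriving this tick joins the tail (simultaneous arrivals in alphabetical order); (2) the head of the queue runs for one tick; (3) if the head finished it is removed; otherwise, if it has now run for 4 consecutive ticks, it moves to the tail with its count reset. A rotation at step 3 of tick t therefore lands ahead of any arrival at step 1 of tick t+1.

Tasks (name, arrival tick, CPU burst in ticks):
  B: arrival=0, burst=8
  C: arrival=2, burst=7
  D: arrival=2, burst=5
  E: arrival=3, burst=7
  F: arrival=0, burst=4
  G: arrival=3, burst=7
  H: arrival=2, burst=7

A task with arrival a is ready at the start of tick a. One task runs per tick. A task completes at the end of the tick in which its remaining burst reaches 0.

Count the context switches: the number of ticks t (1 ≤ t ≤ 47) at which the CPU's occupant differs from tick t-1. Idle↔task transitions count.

t=0: queue=[B,F] q_used=0 → run B
t=1: queue=[B,F] q_used=1 → run B
t=2: queue=[B,F,C,D,H] q_used=2 → run B
t=3: queue=[B,F,C,D,H,E,G] q_used=3 → run B
t=4: queue=[F,C,D,H,E,G,B] q_used=0 → run F
t=5: queue=[F,C,D,H,E,G,B] q_used=1 → run F
t=6: queue=[F,C,D,H,E,G,B] q_used=2 → run F
t=7: queue=[F,C,D,H,E,G,B] q_used=3 → run F
t=8: queue=[C,D,H,E,G,B] q_used=0 → run C
t=9: queue=[C,D,H,E,G,B] q_used=1 → run C
t=10: queue=[C,D,H,E,G,B] q_used=2 → run C
t=11: queue=[C,D,H,E,G,B] q_used=3 → run C
t=12: queue=[D,H,E,G,B,C] q_used=0 → run D
t=13: queue=[D,H,E,G,B,C] q_used=1 → run D
t=14: queue=[D,H,E,G,B,C] q_used=2 → run D
t=15: queue=[D,H,E,G,B,C] q_used=3 → run D
t=16: queue=[H,E,G,B,C,D] q_used=0 → run H
t=17: queue=[H,E,G,B,C,D] q_used=1 → run H
t=18: queue=[H,E,G,B,C,D] q_used=2 → run H
t=19: queue=[H,E,G,B,C,D] q_used=3 → run H
t=20: queue=[E,G,B,C,D,H] q_used=0 → run E
t=21: queue=[E,G,B,C,D,H] q_used=1 → run E
t=22: queue=[E,G,B,C,D,H] q_used=2 → run E
t=23: queue=[E,G,B,C,D,H] q_used=3 → run E
t=24: queue=[G,B,C,D,H,E] q_used=0 → run G
t=25: queue=[G,B,C,D,H,E] q_used=1 → run G
t=26: queue=[G,B,C,D,H,E] q_used=2 → run G
t=27: queue=[G,B,C,D,H,E] q_used=3 → run G
t=28: queue=[B,C,D,H,E,G] q_used=0 → run B
t=29: queue=[B,C,D,H,E,G] q_used=1 → run B
t=30: queue=[B,C,D,H,E,G] q_used=2 → run B
t=31: queue=[B,C,D,H,E,G] q_used=3 → run B
t=32: queue=[C,D,H,E,G] q_used=0 → run C
t=33: queue=[C,D,H,E,G] q_used=1 → run C
t=34: queue=[C,D,H,E,G] q_used=2 → run C
t=35: queue=[D,H,E,G] q_used=0 → run D
t=36: queue=[H,E,G] q_used=0 → run H
t=37: queue=[H,E,G] q_used=1 → run H
t=38: queue=[H,E,G] q_used=2 → run H
t=39: queue=[E,G] q_used=0 → run E
t=40: queue=[E,G] q_used=1 → run E
t=41: queue=[E,G] q_used=2 → run E
t=42: queue=[G] q_used=0 → run G
t=43: queue=[G] q_used=1 → run G
t=44: queue=[G] q_used=2 → run G
t=45: (idle)
t=46: (idle)
t=47: (idle)

context switches = 13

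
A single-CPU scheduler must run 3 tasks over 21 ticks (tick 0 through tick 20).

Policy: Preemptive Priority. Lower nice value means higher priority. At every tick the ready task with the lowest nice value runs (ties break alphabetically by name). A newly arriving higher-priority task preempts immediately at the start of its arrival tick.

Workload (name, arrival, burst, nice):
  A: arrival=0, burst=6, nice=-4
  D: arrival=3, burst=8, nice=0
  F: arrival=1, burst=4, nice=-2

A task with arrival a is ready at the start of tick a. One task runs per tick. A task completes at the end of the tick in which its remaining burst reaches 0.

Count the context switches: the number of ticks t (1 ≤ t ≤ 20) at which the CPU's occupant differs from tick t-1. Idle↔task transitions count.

t=0: ready={A} → run A
t=1: ready={A,F} → run A
t=2: ready={A,F} → run A
t=3: ready={A,D,F} → run A
t=4: ready={A,D,F} → run A
t=5: ready={A,D,F} → run A
t=6: ready={D,F} → run F
t=7: ready={D,F} → run F
t=8: ready={D,F} → run F
t=9: ready={D,F} → run F
t=10: ready={D} → run D
t=11: ready={D} → run D
t=12: ready={D} → run D
t=13: ready={D} → run D
t=14: ready={D} → run D
t=15: ready={D} → run D
t=16: ready={D} → run D
t=17: ready={D} → run D
t=18: (idle)
t=19: (idle)
t=20: (idle)

context switches = 3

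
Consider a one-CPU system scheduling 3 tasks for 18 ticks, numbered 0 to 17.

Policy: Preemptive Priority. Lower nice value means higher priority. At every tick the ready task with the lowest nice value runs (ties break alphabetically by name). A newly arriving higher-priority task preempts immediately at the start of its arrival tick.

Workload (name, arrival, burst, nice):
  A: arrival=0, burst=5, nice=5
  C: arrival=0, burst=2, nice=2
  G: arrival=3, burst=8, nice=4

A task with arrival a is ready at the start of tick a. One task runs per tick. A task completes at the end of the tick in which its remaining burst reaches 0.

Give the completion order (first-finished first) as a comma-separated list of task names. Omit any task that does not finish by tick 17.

t=0: ready={A,C} → run C
t=1: ready={A,C} → run C
t=2: ready={A} → run A
t=3: ready={A,G} → run G
t=4: ready={A,G} → run G
t=5: ready={A,G} → run G
t=6: ready={A,G} → run G
t=7: ready={A,G} → run G
t=8: ready={A,G} → run G
t=9: ready={A,G} → run G
t=10: ready={A,G} → run G
t=11: ready={A} → run A
t=12: ready={A} → run A
t=13: ready={A} → run A
t=14: ready={A} → run A
t=15: (idle)
t=16: (idle)
t=17: (idle)

completion order = C, G, A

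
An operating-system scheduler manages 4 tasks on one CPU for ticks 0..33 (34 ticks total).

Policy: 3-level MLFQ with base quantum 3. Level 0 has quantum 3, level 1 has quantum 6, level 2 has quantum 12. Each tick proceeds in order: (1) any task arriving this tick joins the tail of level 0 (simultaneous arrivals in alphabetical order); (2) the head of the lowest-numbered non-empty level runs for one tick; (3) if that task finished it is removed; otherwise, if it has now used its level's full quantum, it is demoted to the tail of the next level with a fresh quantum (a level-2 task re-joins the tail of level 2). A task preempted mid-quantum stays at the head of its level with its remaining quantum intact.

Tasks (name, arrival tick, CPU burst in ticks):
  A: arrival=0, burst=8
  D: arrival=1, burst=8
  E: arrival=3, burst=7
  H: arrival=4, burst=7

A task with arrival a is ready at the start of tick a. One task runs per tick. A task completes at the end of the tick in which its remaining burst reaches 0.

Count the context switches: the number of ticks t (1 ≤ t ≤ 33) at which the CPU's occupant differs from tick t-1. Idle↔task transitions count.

context switches = 8

t=0: L0/L1/L2 = A/-/- → run A
t=1: L0/L1/L2 = AD/-/- → run A
t=2: L0/L1/L2 = AD/-/- → run A
t=3: L0/L1/L2 = DE/A/- → run D
t=4: L0/L1/L2 = DEH/A/- → run D
t=5: L0/L1/L2 = DEH/A/- → run D
t=6: L0/L1/L2 = EH/AD/- → run E
t=7: L0/L1/L2 = EH/AD/- → run E
t=8: L0/L1/L2 = EH/AD/- → run E
t=9: L0/L1/L2 = H/ADE/- → run H
t=10: L0/L1/L2 = H/ADE/- → run H
t=11: L0/L1/L2 = H/ADE/- → run H
t=12: L0/L1/L2 = -/ADEH/- → run A
t=13: L0/L1/L2 = -/ADEH/- → run A
t=14: L0/L1/L2 = -/ADEH/- → run A
t=15: L0/L1/L2 = -/ADEH/- → run A
t=16: L0/L1/L2 = -/ADEH/- → run A
t=17: L0/L1/L2 = -/DEH/- → run D
t=18: L0/L1/L2 = -/DEH/- → run D
t=19: L0/L1/L2 = -/DEH/- → run D
t=20: L0/L1/L2 = -/DEH/- → run D
t=21: L0/L1/L2 = -/DEH/- → run D
t=22: L0/L1/L2 = -/EH/- → run E
t=23: L0/L1/L2 = -/EH/- → run E
t=24: L0/L1/L2 = -/EH/- → run E
t=25: L0/L1/L2 = -/EH/- → run E
t=26: L0/L1/L2 = -/H/- → run H
t=27: L0/L1/L2 = -/H/- → run H
t=28: L0/L1/L2 = -/H/- → run H
t=29: L0/L1/L2 = -/H/- → run H
t=30: (idle)
t=31: (idle)
t=32: (idle)
t=33: (idle)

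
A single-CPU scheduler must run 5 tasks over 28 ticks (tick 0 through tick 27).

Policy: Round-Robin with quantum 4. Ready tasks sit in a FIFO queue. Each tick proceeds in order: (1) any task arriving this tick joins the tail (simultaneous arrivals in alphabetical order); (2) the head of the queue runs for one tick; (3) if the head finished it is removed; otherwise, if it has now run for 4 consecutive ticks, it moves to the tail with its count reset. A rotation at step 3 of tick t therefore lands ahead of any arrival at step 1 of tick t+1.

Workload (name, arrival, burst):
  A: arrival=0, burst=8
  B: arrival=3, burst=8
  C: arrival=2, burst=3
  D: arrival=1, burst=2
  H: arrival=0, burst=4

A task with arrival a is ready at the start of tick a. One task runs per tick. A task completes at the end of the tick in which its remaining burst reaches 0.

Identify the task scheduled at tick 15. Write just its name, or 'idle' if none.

running at tick 15 = B

t=0: queue=[A,H] q_used=0 → run A
t=1: queue=[A,H,D] q_used=1 → run A
t=2: queue=[A,H,D,C] q_used=2 → run A
t=3: queue=[A,H,D,C,B] q_used=3 → run A
t=4: queue=[H,D,C,B,A] q_used=0 → run H
t=5: queue=[H,D,C,B,A] q_used=1 → run H
t=6: queue=[H,D,C,B,A] q_used=2 → run H
t=7: queue=[H,D,C,B,A] q_used=3 → run H
t=8: queue=[D,C,B,A] q_used=0 → run D
t=9: queue=[D,C,B,A] q_used=1 → run D
t=10: queue=[C,B,A] q_used=0 → run C
t=11: queue=[C,B,A] q_used=1 → run C
t=12: queue=[C,B,A] q_used=2 → run C
t=13: queue=[B,A] q_used=0 → run B
t=14: queue=[B,A] q_used=1 → run B
t=15: queue=[B,A] q_used=2 → run B
t=16: queue=[B,A] q_used=3 → run B
t=17: queue=[A,B] q_used=0 → run A
t=18: queue=[A,B] q_used=1 → run A
t=19: queue=[A,B] q_used=2 → run A
t=20: queue=[A,B] q_used=3 → run A
t=21: queue=[B] q_used=0 → run B
t=22: queue=[B] q_used=1 → run B
t=23: queue=[B] q_used=2 → run B
t=24: queue=[B] q_used=3 → run B
t=25: (idle)
t=26: (idle)
t=27: (idle)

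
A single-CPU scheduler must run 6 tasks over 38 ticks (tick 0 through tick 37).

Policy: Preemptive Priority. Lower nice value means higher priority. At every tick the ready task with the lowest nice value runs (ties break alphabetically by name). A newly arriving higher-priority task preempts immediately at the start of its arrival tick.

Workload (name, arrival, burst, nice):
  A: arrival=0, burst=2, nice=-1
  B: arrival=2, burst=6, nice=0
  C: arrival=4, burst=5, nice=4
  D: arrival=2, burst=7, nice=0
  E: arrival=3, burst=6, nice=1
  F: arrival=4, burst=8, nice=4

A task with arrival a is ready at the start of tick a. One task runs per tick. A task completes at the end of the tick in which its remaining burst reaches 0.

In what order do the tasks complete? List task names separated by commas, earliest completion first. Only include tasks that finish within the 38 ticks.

t=0: ready={A} → run A
t=1: ready={A} → run A
t=2: ready={B,D} → run B
t=3: ready={B,D,E} → run B
t=4: ready={B,C,D,E,F} → run B
t=5: ready={B,C,D,E,F} → run B
t=6: ready={B,C,D,E,F} → run B
t=7: ready={B,C,D,E,F} → run B
t=8: ready={C,D,E,F} → run D
t=9: ready={C,D,E,F} → run D
t=10: ready={C,D,E,F} → run D
t=11: ready={C,D,E,F} → run D
t=12: ready={C,D,E,F} → run D
t=13: ready={C,D,E,F} → run D
t=14: ready={C,D,E,F} → run D
t=15: ready={C,E,F} → run E
t=16: ready={C,E,F} → run E
t=17: ready={C,E,F} → run E
t=18: ready={C,E,F} → run E
t=19: ready={C,E,F} → run E
t=20: ready={C,E,F} → run E
t=21: ready={C,F} → run C
t=22: ready={C,F} → run C
t=23: ready={C,F} → run C
t=24: ready={C,F} → run C
t=25: ready={C,F} → run C
t=26: ready={F} → run F
t=27: ready={F} → run F
t=28: ready={F} → run F
t=29: ready={F} → run F
t=30: ready={F} → run F
t=31: ready={F} → run F
t=32: ready={F} → run F
t=33: ready={F} → run F
t=34: (idle)
t=35: (idle)
t=36: (idle)
t=37: (idle)

completion order = A, B, D, E, C, F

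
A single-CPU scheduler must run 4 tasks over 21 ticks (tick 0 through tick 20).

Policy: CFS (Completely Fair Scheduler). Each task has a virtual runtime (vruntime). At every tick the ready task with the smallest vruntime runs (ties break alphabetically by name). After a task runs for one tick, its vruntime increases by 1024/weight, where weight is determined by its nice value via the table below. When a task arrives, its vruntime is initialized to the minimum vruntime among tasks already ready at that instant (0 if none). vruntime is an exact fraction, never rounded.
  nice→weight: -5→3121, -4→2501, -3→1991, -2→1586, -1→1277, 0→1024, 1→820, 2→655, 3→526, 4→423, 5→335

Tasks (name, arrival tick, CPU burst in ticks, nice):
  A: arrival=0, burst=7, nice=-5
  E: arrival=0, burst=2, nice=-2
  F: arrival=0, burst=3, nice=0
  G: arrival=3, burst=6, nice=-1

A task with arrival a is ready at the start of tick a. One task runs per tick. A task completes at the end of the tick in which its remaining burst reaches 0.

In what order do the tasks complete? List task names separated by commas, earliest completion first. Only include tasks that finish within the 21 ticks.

completion order = E, A, F, G

t=0: vr[A=0 E=0 F=0] → run A
t=1: vr[A=1024/3121 E=0 F=0] → run E
t=2: vr[A=1024/3121 E=512/793 F=0] → run F
t=3: vr[A=1024/3121 E=512/793 F=1 G=1024/3121] → run A
t=4: vr[A=2048/3121 E=512/793 F=1 G=1024/3121] → run G
t=5: vr[A=2048/3121 E=512/793 F=1 G=4503552/3985517] → run E
t=6: vr[A=2048/3121 F=1 G=4503552/3985517] → run A
t=7: vr[A=3072/3121 F=1 G=4503552/3985517] → run A
t=8: vr[A=4096/3121 F=1 G=4503552/3985517] → run F
t=9: vr[A=4096/3121 F=2 G=4503552/3985517] → run G
t=10: vr[A=4096/3121 F=2 G=7699456/3985517] → run A
t=11: vr[A=5120/3121 F=2 G=7699456/3985517] → run A
t=12: vr[A=6144/3121 F=2 G=7699456/3985517] → run G
t=13: vr[A=6144/3121 F=2 G=10895360/3985517] → run A
t=14: vr[F=2 G=10895360/3985517] → run F
t=15: vr[G=10895360/3985517] → run G
t=16: vr[G=14091264/3985517] → run G
t=17: vr[G=17287168/3985517] → run G
t=18: (idle)
t=19: (idle)
t=20: (idle)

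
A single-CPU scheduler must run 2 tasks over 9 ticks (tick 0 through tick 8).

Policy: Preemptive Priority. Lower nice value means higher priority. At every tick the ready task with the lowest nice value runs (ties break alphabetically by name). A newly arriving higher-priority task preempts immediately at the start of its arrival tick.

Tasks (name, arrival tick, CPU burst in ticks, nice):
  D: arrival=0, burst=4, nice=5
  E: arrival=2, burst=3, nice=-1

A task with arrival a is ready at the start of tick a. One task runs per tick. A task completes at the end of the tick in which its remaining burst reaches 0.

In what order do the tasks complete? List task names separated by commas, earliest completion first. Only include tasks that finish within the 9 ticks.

t=0: ready={D} → run D
t=1: ready={D} → run D
t=2: ready={D,E} → run E
t=3: ready={D,E} → run E
t=4: ready={D,E} → run E
t=5: ready={D} → run D
t=6: ready={D} → run D
t=7: (idle)
t=8: (idle)

completion order = E, D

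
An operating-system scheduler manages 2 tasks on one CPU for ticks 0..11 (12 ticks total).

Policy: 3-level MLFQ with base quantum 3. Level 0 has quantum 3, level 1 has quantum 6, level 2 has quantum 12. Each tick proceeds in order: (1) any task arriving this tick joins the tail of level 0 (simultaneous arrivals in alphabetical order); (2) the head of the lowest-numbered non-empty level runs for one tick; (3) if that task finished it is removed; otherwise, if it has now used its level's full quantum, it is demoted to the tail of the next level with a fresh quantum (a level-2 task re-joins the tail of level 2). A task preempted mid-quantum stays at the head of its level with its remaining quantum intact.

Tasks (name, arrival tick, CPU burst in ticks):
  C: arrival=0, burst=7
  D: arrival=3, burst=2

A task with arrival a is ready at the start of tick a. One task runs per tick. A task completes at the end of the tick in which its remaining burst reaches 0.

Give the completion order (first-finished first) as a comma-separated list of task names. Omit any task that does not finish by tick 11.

t=0: L0/L1/L2 = C/-/- → run C
t=1: L0/L1/L2 = C/-/- → run C
t=2: L0/L1/L2 = C/-/- → run C
t=3: L0/L1/L2 = D/C/- → run D
t=4: L0/L1/L2 = D/C/- → run D
t=5: L0/L1/L2 = -/C/- → run C
t=6: L0/L1/L2 = -/C/- → run C
t=7: L0/L1/L2 = -/C/- → run C
t=8: L0/L1/L2 = -/C/- → run C
t=9: (idle)
t=10: (idle)
t=11: (idle)

completion order = D, C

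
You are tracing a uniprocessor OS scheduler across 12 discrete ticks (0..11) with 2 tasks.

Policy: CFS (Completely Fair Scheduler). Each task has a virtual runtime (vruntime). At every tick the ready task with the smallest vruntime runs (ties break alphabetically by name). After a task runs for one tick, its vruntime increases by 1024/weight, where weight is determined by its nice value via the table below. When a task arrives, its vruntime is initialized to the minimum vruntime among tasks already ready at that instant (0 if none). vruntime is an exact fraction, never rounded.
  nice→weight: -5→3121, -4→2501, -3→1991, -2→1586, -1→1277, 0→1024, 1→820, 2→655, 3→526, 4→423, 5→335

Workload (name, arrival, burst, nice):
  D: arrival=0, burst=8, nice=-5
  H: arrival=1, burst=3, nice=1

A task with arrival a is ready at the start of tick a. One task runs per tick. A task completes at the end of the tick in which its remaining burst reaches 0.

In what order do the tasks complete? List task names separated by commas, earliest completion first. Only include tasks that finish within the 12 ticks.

t=0: vr[D=0] → run D
t=1: vr[D=1024/3121 H=1024/3121] → run D
t=2: vr[D=2048/3121 H=1024/3121] → run H
t=3: vr[D=2048/3121 H=1008896/639805] → run D
t=4: vr[D=3072/3121 H=1008896/639805] → run D
t=5: vr[D=4096/3121 H=1008896/639805] → run D
t=6: vr[D=5120/3121 H=1008896/639805] → run H
t=7: vr[D=5120/3121 H=1807872/639805] → run D
t=8: vr[D=6144/3121 H=1807872/639805] → run D
t=9: vr[D=7168/3121 H=1807872/639805] → run D
t=10: vr[H=1807872/639805] → run H
t=11: (idle)

completion order = D, H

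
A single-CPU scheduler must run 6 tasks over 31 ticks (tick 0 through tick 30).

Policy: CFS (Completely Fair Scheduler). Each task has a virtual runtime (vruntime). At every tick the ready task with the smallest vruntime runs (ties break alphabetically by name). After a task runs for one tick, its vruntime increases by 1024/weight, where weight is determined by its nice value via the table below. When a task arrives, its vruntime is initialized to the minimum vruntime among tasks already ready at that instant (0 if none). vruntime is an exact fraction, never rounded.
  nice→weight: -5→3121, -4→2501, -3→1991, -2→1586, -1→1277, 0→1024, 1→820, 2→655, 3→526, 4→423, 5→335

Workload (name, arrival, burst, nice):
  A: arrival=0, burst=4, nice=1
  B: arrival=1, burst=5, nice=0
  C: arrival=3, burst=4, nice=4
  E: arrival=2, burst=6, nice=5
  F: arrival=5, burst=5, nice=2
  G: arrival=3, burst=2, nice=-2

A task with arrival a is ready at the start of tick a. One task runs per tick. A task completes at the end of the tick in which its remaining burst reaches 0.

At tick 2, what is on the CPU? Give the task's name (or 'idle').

running at tick 2 = B

t=0: vr[A=0] → run A
t=1: vr[A=256/205 B=256/205] → run A
t=2: vr[A=512/205 B=256/205 E=256/205] → run B
t=3: vr[A=512/205 B=461/205 C=256/205 E=256/205 G=256/205] → run C
t=4: vr[A=512/205 B=461/205 C=318208/86715 E=256/205 G=256/205] → run E
t=5: vr[A=512/205 B=461/205 C=318208/86715 E=59136/13735 F=256/205 G=256/205] → run F
t=6: vr[A=512/205 B=461/205 C=318208/86715 E=59136/13735 F=15104/5371 G=256/205] → run G
t=7: vr[A=512/205 B=461/205 C=318208/86715 E=59136/13735 F=15104/5371 G=307968/162565] → run G
t=8: vr[A=512/205 B=461/205 C=318208/86715 E=59136/13735 F=15104/5371] → run B
t=9: vr[A=512/205 B=666/205 C=318208/86715 E=59136/13735 F=15104/5371] → run A
t=10: vr[A=768/205 B=666/205 C=318208/86715 E=59136/13735 F=15104/5371] → run F
t=11: vr[A=768/205 B=666/205 C=318208/86715 E=59136/13735 F=117504/26855] → run B
t=12: vr[A=768/205 B=871/205 C=318208/86715 E=59136/13735 F=117504/26855] → run C
t=13: vr[A=768/205 B=871/205 C=528128/86715 E=59136/13735 F=117504/26855] → run A
t=14: vr[B=871/205 C=528128/86715 E=59136/13735 F=117504/26855] → run B
t=15: vr[B=1076/205 C=528128/86715 E=59136/13735 F=117504/26855] → run E
t=16: vr[B=1076/205 C=528128/86715 E=20224/2747 F=117504/26855] → run F
t=17: vr[B=1076/205 C=528128/86715 E=20224/2747 F=159488/26855] → run B
t=18: vr[C=528128/86715 E=20224/2747 F=159488/26855] → run F
t=19: vr[C=528128/86715 E=20224/2747 F=201472/26855] → run C
t=20: vr[C=246016/28905 E=20224/2747 F=201472/26855] → run E
t=21: vr[C=246016/28905 E=143104/13735 F=201472/26855] → run F
t=22: vr[C=246016/28905 E=143104/13735] → run C
t=23: vr[E=143104/13735] → run E
t=24: vr[E=185088/13735] → run E
t=25: vr[E=227072/13735] → run E
t=26: (idle)
t=27: (idle)
t=28: (idle)
t=29: (idle)
t=30: (idle)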